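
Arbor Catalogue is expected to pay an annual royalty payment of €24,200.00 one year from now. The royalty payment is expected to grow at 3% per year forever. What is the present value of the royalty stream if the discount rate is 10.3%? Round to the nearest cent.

Growing perpetuity: P = D₁ / (r − g) = €24,200.0000 / (0.103 − 0.03) = €331,506.85

€331506.85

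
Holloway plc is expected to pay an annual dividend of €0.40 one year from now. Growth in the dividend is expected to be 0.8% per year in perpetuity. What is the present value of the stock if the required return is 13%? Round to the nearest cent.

Growing perpetuity: P = D₁ / (r − g) = €0.4000 / (0.13 − 0.008) = €3.28

€3.28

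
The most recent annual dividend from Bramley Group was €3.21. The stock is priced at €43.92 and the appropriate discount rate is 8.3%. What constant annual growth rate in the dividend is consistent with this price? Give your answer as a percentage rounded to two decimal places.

P = D₀(1+g)/(r−g) ⇒ P(r−g) = D₀(1+g) ⇒ g(P+D₀) = P·r − D₀
g = (P·r − D₀)/(P + D₀) = (€43.92×0.083 − €3.21) / (€43.92 + €3.21) = 0.009237

0.92%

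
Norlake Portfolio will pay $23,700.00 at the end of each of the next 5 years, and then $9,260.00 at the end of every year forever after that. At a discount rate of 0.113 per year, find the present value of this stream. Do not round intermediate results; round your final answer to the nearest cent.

$134915.34

PV of 5-year annuity: $23,700.00 × [1 − (1+0.113)^−5] / 0.113 = 86935.72515
Perpetuity value at year 5: $9,260.00 / 0.113 = 81946.90265
PV of perpetuity: 81946.90265 / (1+0.113)^5 = 47979.61089
Total PV = 86935.72515 + 47979.61089 = 134915.33604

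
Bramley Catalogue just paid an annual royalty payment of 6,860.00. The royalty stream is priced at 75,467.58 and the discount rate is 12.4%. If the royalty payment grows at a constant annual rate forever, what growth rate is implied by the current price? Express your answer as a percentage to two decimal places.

P = D₀(1+g)/(r−g) ⇒ P(r−g) = D₀(1+g) ⇒ g(P+D₀) = P·r − D₀
g = (P·r − D₀)/(P + D₀) = (75,467.58×0.124 − 6,860.00) / (75,467.58 + 6,860.00) = 0.030342

3.03%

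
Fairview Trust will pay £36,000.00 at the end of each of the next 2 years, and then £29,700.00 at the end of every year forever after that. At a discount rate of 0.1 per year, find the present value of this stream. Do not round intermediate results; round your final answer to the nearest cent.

£307933.88

PV of 2-year annuity: £36,000.00 × [1 − (1+0.1)^−2] / 0.1 = 62479.33884
Perpetuity value at year 2: £29,700.00 / 0.1 = 297000.00000
PV of perpetuity: 297000.00000 / (1+0.1)^2 = 245454.54545
Total PV = 62479.33884 + 245454.54545 = 307933.88430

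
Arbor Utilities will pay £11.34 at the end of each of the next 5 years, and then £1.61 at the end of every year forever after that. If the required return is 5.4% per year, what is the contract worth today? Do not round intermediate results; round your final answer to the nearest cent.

PV of 5-year annuity: £11.34 × [1 − (1+0.054)^−5] / 0.054 = 48.55811
Perpetuity value at year 5: £1.61 / 0.054 = 29.81481
PV of perpetuity: 29.81481 / (1+0.054)^5 = 22.92076
Total PV = 48.55811 + 22.92076 = 71.47887

£71.48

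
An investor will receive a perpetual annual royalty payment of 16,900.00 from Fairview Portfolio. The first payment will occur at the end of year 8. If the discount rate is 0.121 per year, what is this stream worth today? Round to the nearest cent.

Value at end of year 7: C / r = 16,900.00 / 0.121 = 139,669.4215
Discount to today: PV = 139,669.4215 / (1 + 0.121)^7 = 139,669.4215 / 2.224535 = 62,785.89

62785.89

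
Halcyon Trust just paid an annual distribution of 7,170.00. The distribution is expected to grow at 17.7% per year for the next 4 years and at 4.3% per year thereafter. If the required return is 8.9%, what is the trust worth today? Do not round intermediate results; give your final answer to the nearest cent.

D_1 = 8439.09000
D_2 = 9932.80893
D_3 = 11690.91611
D_4 = 13760.20826
Terminal value at year 4: TV = D_4×(1+g_2)/(r−g_2) = 14351.89722/0.046 = 311997.76560
P_0 = D_1/(1+r)^1 + D_2/(1+r)^2 + D_3/(1+r)^3 + D_4/(1+r)^4 + TV/(1+r)^4
    = 7749.39394 + 8375.60759 + 9052.42437 + 9783.93341 + 221840.05527 = 256801.41457

256801.41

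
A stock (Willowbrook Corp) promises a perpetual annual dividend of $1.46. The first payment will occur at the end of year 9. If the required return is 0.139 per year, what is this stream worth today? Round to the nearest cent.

Value at end of year 8: C / r = $1.46 / 0.139 = $10.5036
Discount to today: PV = $10.5036 / (1 + 0.139)^8 = $10.5036 / 2.832630 = $3.71

$3.71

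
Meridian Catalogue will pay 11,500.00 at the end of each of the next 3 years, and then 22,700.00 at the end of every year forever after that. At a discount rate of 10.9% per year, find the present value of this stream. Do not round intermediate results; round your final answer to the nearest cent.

PV of 3-year annuity: 11,500.00 × [1 − (1+0.109)^−3] / 0.109 = 28151.66869
Perpetuity value at year 3: 22,700.00 / 0.109 = 208256.88073
PV of perpetuity: 208256.88073 / (1+0.109)^3 = 152687.93472
Total PV = 28151.66869 + 152687.93472 = 180839.60341

180839.60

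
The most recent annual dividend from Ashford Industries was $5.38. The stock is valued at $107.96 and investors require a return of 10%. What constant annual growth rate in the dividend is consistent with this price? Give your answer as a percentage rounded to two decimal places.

P = D₀(1+g)/(r−g) ⇒ P(r−g) = D₀(1+g) ⇒ g(P+D₀) = P·r − D₀
g = (P·r − D₀)/(P + D₀) = ($107.96×0.1 − $5.38) / ($107.96 + $5.38) = 0.047785

4.78%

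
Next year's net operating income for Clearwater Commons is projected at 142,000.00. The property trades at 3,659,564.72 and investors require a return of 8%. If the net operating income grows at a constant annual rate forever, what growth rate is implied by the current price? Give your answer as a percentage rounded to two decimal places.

P = D₁/(r−g) ⇒ g = r − D₁/P = 0.08 − 142,000.00/3,659,564.72 = 0.041198

4.12%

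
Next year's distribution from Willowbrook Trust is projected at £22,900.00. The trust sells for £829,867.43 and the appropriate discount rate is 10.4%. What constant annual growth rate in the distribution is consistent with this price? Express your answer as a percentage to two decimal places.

7.64%

P = D₁/(r−g) ⇒ g = r − D₁/P = 0.104 − £22,900.00/£829,867.43 = 0.076405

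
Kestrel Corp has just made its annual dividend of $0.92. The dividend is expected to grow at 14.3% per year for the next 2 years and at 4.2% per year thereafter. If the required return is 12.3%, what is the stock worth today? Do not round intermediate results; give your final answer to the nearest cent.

$14.15

D_1 = 1.05156
D_2 = 1.20193
Terminal value at year 2: TV = D_2×(1+g_2)/(r−g_2) = 1.25241/0.081 = 15.46190
P_0 = D_1/(1+r)^1 + D_2/(1+r)^2 + TV/(1+r)^2
    = 0.93638 + 0.95306 + 12.26037 = 14.14981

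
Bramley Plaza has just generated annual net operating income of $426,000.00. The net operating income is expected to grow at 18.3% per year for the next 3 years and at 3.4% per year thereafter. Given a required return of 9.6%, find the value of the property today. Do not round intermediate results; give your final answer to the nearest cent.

D_1 = 503958.00000
D_2 = 596182.31400
D_3 = 705283.67746
Terminal value at year 3: TV = D_3×(1+g_2)/(r−g_2) = 729263.32250/0.062 = 11762311.65316
P_0 = D_1/(1+r)^1 + D_2/(1+r)^2 + D_3/(1+r)^3 + TV/(1+r)^3
    = 459815.69343 + 496315.66180 + 535712.98166 + 8934310.04906 = 10426154.38595

$10426154.39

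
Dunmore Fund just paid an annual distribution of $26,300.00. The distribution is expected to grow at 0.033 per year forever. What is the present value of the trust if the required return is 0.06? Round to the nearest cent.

D₁ = D₀ × (1 + g) = $26,300.00 × 1.033 = $27,167.9000
Growing perpetuity: P = D₁ / (r − g) = $27,167.9000 / (0.06 − 0.033) = $1,006,218.52

$1006218.52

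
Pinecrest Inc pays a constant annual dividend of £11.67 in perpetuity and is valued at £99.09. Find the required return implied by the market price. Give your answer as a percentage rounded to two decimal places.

11.78%

P = C/r ⇒ r = C/P = £11.67/£99.09 = 0.117772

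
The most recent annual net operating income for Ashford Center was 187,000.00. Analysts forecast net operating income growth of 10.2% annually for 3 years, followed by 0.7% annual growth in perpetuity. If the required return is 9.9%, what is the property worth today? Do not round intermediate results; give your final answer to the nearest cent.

D_1 = 206074.00000
D_2 = 227093.54800
D_3 = 250257.08990
Terminal value at year 3: TV = D_3×(1+g_2)/(r−g_2) = 252008.88953/0.092 = 2739227.06006
P_0 = D_1/(1+r)^1 + D_2/(1+r)^2 + D_3/(1+r)^3 + TV/(1+r)^3
    = 187510.46406 + 188022.32156 + 188535.57630 + 2063644.84062 = 2627713.20254

2627713.20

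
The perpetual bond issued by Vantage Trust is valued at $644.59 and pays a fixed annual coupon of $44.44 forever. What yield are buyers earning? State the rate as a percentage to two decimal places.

6.89%

P = C/r ⇒ r = C/P = $44.44/$644.59 = 0.068943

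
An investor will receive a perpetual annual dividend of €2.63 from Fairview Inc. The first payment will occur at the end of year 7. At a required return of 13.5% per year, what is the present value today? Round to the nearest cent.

€9.11

Value at end of year 6: C / r = €2.63 / 0.135 = €19.4815
Discount to today: PV = €19.4815 / (1 + 0.135)^6 = €19.4815 / 2.137840 = €9.11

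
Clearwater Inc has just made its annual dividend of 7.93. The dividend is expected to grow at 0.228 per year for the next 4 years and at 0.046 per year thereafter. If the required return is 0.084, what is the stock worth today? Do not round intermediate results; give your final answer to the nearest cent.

403.25

D_1 = 9.73804
D_2 = 11.95831
D_3 = 14.68481
D_4 = 18.03294
Terminal value at year 4: TV = D_4×(1+g_2)/(r−g_2) = 18.86246/0.038 = 496.38053
P_0 = D_1/(1+r)^1 + D_2/(1+r)^2 + D_3/(1+r)^3 + D_4/(1+r)^4 + TV/(1+r)^4
    = 8.98343 + 10.17680 + 11.52870 + 13.06019 + 359.49894 = 403.24807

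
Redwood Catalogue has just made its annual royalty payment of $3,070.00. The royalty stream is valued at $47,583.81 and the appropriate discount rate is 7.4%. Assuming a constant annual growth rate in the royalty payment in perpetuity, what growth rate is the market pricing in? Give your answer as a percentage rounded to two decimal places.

0.89%

P = D₀(1+g)/(r−g) ⇒ P(r−g) = D₀(1+g) ⇒ g(P+D₀) = P·r − D₀
g = (P·r − D₀)/(P + D₀) = ($47,583.81×0.074 − $3,070.00) / ($47,583.81 + $3,070.00) = 0.008908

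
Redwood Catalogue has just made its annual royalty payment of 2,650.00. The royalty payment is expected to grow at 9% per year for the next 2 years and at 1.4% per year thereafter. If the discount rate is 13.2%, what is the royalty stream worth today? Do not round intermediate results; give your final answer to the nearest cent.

D_1 = 2888.50000
D_2 = 3148.46500
Terminal value at year 2: TV = D_2×(1+g_2)/(r−g_2) = 3192.54351/0.118 = 27055.45347
P_0 = D_1/(1+r)^1 + D_2/(1+r)^2 + TV/(1+r)^2
    = 2551.67845 + 2457.00486 + 21113.58416 = 26122.26747

26122.27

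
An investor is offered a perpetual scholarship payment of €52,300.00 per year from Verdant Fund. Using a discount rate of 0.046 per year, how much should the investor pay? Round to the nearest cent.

Level perpetuity: PV = C / r = €52,300.00 / 0.046 = €1,136,956.52

€1136956.52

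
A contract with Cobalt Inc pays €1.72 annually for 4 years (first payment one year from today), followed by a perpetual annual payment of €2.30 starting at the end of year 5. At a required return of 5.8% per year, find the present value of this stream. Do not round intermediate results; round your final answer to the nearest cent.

PV of 4-year annuity: €1.72 × [1 − (1+0.058)^−4] / 0.058 = 5.98738
Perpetuity value at year 4: €2.30 / 0.058 = 39.65517
PV of perpetuity: 39.65517 / (1+0.058)^4 = 31.64879
Total PV = 5.98738 + 31.64879 = 37.63617

€37.64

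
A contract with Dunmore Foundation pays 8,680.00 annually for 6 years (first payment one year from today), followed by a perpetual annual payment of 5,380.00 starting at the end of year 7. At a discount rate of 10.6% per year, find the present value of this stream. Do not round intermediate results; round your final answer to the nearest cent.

PV of 6-year annuity: 8,680.00 × [1 − (1+0.106)^−6] / 0.106 = 37148.11947
Perpetuity value at year 6: 5,380.00 / 0.106 = 50754.71698
PV of perpetuity: 50754.71698 / (1+0.106)^6 = 27729.73049
Total PV = 37148.11947 + 27729.73049 = 64877.84996

64877.85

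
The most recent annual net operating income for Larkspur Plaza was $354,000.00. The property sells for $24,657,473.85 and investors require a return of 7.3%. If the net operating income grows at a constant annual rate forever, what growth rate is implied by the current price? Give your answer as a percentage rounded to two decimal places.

P = D₀(1+g)/(r−g) ⇒ P(r−g) = D₀(1+g) ⇒ g(P+D₀) = P·r − D₀
g = (P·r − D₀)/(P + D₀) = ($24,657,473.85×0.073 − $354,000.00) / ($24,657,473.85 + $354,000.00) = 0.057813

5.78%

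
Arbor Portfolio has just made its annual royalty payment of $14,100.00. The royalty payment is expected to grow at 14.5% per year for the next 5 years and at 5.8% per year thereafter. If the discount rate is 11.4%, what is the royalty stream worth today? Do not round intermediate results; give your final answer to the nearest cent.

$382183.82

D_1 = 16144.50000
D_2 = 18485.45250
D_3 = 21165.84311
D_4 = 24234.89036
D_5 = 27748.94947
Terminal value at year 5: TV = D_5×(1+g_2)/(r−g_2) = 29358.38854/0.056 = 524256.93814
P_0 = D_1/(1+r)^1 + D_2/(1+r)^2 + D_3/(1+r)^3 + D_4/(1+r)^4 + D_5/(1+r)^5 + TV/(1+r)^5
    = 14492.36984 + 14895.65841 + 15310.16955 + 15736.21556 + 16174.11743 + 305575.28996 = 382183.82074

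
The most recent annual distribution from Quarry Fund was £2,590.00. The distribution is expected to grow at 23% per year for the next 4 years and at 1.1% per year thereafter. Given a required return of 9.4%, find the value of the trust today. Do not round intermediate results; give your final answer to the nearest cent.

D_1 = 3185.70000
D_2 = 3918.41100
D_3 = 4819.64553
D_4 = 5928.16400
Terminal value at year 4: TV = D_4×(1+g_2)/(r−g_2) = 5993.37381/0.083 = 72209.32296
P_0 = D_1/(1+r)^1 + D_2/(1+r)^2 + D_3/(1+r)^3 + D_4/(1+r)^4 + TV/(1+r)^4
    = 2911.97441 + 3273.97488 + 3680.97724 + 4138.57588 + 50410.84591 = 64416.34831

£64416.35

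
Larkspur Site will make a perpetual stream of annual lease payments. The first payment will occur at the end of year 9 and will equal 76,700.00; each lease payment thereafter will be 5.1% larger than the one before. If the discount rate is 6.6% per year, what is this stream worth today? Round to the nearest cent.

3066524.70

Value at end of year 8: C₁ / (r − g) = 76,700.00 / (0.066 − 0.051) = 5,113,333.3333
Discount to today: PV = 5,113,333.3333 / (1 + 0.066)^8 = 5,113,333.3333 / 1.667468 = 3,066,524.70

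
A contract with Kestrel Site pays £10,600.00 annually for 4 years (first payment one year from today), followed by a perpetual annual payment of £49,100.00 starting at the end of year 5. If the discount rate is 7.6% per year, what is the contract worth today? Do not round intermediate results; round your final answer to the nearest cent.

PV of 4-year annuity: £10,600.00 × [1 − (1+0.076)^−4] / 0.076 = 35423.41992
Perpetuity value at year 4: £49,100.00 / 0.076 = 646052.63158
PV of perpetuity: 646052.63158 / (1+0.076)^4 = 481968.67704
Total PV = 35423.41992 + 481968.67704 = 517392.09696

£517392.10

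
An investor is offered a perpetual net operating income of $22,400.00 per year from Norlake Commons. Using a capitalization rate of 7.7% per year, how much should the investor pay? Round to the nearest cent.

Level perpetuity: PV = C / r = $22,400.00 / 0.077 = $290,909.09

$290909.09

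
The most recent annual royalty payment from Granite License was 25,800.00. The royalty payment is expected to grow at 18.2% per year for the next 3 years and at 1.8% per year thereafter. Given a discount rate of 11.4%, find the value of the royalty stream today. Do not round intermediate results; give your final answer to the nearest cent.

414047.91

D_1 = 30495.60000
D_2 = 36045.79920
D_3 = 42606.13465
Terminal value at year 3: TV = D_3×(1+g_2)/(r−g_2) = 43373.04508/0.096 = 451802.55290
P_0 = D_1/(1+r)^1 + D_2/(1+r)^2 + D_3/(1+r)^3 + TV/(1+r)^3
    = 27374.86535 + 29045.86252 + 30818.85951 + 326808.32273 = 414047.91011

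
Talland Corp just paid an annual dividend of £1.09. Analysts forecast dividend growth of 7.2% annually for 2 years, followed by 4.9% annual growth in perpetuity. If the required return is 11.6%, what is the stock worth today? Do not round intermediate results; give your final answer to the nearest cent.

D_1 = 1.16848
D_2 = 1.25261
Terminal value at year 2: TV = D_2×(1+g_2)/(r−g_2) = 1.31399/0.067 = 19.61177
P_0 = D_1/(1+r)^1 + D_2/(1+r)^2 + TV/(1+r)^2
    = 1.04703 + 1.00574 + 15.74666 = 17.79943

£17.80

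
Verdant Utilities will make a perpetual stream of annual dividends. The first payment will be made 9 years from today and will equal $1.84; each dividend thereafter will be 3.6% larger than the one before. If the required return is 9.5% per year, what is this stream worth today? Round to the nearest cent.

Value at end of year 8: C₁ / (r − g) = $1.84 / (0.095 − 0.036) = $31.1864
Discount to today: PV = $31.1864 / (1 + 0.095)^8 = $31.1864 / 2.066869 = $15.09

$15.09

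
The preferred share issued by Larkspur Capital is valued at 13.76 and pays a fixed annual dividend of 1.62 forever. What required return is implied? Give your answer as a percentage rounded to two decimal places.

P = C/r ⇒ r = C/P = 1.62/13.76 = 0.117733

11.77%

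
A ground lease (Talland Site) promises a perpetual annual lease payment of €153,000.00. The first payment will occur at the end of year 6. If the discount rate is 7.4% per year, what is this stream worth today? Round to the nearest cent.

€1446899.29

Value at end of year 5: C / r = €153,000.00 / 0.074 = €2,067,567.5676
Discount to today: PV = €2,067,567.5676 / (1 + 0.074)^5 = €2,067,567.5676 / 1.428964 = €1,446,899.29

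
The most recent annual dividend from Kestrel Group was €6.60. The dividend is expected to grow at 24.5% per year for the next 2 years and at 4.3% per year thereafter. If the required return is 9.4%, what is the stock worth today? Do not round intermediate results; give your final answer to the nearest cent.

€190.87

D_1 = 8.21700
D_2 = 10.23016
Terminal value at year 2: TV = D_2×(1+g_2)/(r−g_2) = 10.67006/0.051 = 209.21690
P_0 = D_1/(1+r)^1 + D_2/(1+r)^2 + TV/(1+r)^2
    = 7.51097 + 8.54767 + 174.80833 = 190.86697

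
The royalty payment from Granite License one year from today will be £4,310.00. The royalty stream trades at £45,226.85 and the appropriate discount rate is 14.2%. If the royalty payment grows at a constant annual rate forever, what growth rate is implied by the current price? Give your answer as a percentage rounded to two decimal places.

P = D₁/(r−g) ⇒ g = r − D₁/P = 0.142 − £4,310.00/£45,226.85 = 0.046703

4.67%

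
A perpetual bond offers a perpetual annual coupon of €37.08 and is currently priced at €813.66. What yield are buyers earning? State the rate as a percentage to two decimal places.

4.56%

P = C/r ⇒ r = C/P = €37.08/€813.66 = 0.045572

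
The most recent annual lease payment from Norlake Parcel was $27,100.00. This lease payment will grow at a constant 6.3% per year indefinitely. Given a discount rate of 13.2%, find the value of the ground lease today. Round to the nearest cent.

$417497.10

D₁ = D₀ × (1 + g) = $27,100.00 × 1.063 = $28,807.3000
Growing perpetuity: P = D₁ / (r − g) = $28,807.3000 / (0.132 − 0.063) = $417,497.10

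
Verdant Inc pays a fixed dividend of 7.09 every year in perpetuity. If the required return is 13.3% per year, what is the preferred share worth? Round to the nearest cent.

53.31

Level perpetuity: PV = C / r = 7.09 / 0.133 = 53.31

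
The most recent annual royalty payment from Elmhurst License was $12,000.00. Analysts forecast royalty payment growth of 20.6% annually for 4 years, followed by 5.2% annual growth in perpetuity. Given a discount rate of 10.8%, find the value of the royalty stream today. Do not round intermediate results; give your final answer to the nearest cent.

$375996.67

D_1 = 14472.00000
D_2 = 17453.23200
D_3 = 21048.59779
D_4 = 25384.60894
Terminal value at year 4: TV = D_4×(1+g_2)/(r−g_2) = 26704.60860/0.056 = 476868.01075
P_0 = D_1/(1+r)^1 + D_2/(1+r)^2 + D_3/(1+r)^3 + D_4/(1+r)^4 + TV/(1+r)^4
    = 13061.37184 + 14216.61953 + 15474.04617 + 16842.68924 + 316401.94788 = 375996.67467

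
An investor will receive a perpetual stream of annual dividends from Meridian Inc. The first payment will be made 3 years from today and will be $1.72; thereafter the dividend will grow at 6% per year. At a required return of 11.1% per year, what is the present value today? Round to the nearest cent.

$27.32

Value at end of year 2: C₁ / (r − g) = $1.72 / (0.111 − 0.06) = $33.7255
Discount to today: PV = $33.7255 / (1 + 0.111)^2 = $33.7255 / 1.234321 = $27.32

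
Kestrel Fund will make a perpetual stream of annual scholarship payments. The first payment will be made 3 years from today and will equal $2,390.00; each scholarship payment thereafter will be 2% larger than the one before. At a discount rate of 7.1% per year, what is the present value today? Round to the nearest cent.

$40855.34

Value at end of year 2: C₁ / (r − g) = $2,390.00 / (0.071 − 0.02) = $46,862.7451
Discount to today: PV = $46,862.7451 / (1 + 0.071)^2 = $46,862.7451 / 1.147041 = $40,855.34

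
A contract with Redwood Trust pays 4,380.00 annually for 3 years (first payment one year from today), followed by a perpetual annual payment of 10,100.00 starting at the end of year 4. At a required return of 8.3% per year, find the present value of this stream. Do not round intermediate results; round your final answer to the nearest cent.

PV of 3-year annuity: 4,380.00 × [1 − (1+0.083)^−3] / 0.083 = 11226.86062
Perpetuity value at year 3: 10,100.00 / 0.083 = 121686.74699
PV of perpetuity: 121686.74699 / (1+0.083)^3 = 95798.32409
Total PV = 11226.86062 + 95798.32409 = 107025.18471

107025.18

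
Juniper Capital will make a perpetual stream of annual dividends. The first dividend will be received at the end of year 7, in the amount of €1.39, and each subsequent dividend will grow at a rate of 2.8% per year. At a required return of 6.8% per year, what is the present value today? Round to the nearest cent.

€23.42

Value at end of year 6: C₁ / (r − g) = €1.39 / (0.068 − 0.028) = €34.7500
Discount to today: PV = €34.7500 / (1 + 0.068)^6 = €34.7500 / 1.483978 = €23.42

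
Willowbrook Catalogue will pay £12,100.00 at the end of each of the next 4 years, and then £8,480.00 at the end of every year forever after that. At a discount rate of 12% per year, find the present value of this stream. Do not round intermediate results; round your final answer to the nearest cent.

PV of 4-year annuity: £12,100.00 × [1 − (1+0.12)^−4] / 0.12 = 36751.92709
Perpetuity value at year 4: £8,480.00 / 0.12 = 70666.66667
PV of perpetuity: 70666.66667 / (1+0.12)^4 = 44909.94421
Total PV = 36751.92709 + 44909.94421 = 81661.87130

£81661.87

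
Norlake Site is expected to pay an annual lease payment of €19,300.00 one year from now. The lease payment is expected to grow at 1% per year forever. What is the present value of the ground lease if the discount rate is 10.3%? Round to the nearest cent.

€207526.88

Growing perpetuity: P = D₁ / (r − g) = €19,300.0000 / (0.103 − 0.01) = €207,526.88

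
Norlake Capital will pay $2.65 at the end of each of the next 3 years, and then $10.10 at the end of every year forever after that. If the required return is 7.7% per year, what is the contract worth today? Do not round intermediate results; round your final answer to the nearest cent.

PV of 3-year annuity: $2.65 × [1 − (1+0.077)^−3] / 0.077 = 6.86644
Perpetuity value at year 3: $10.10 / 0.077 = 131.16883
PV of perpetuity: 131.16883 / (1+0.077)^3 = 104.99861
Total PV = 6.86644 + 104.99861 = 111.86505

$111.87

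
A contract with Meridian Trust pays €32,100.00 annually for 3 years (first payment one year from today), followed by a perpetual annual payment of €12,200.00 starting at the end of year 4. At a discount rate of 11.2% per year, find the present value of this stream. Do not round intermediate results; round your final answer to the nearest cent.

€157389.83

PV of 3-year annuity: €32,100.00 × [1 − (1+0.112)^−3] / 0.112 = 78171.18232
Perpetuity value at year 3: €12,200.00 / 0.112 = 108928.57143
PV of perpetuity: 108928.57143 / (1+0.112)^3 = 79218.65167
Total PV = 78171.18232 + 79218.65167 = 157389.83399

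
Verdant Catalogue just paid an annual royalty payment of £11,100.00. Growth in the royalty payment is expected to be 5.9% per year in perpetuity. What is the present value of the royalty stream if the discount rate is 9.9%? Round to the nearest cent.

£293872.50

D₁ = D₀ × (1 + g) = £11,100.00 × 1.059 = £11,754.9000
Growing perpetuity: P = D₁ / (r − g) = £11,754.9000 / (0.099 − 0.059) = £293,872.50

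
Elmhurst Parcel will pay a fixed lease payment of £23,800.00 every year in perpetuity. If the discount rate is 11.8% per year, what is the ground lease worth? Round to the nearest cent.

Level perpetuity: PV = C / r = £23,800.00 / 0.118 = £201,694.92

£201694.92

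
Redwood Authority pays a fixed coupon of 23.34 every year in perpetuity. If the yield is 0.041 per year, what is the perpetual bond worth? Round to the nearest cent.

Level perpetuity: PV = C / r = 23.34 / 0.041 = 569.27

569.27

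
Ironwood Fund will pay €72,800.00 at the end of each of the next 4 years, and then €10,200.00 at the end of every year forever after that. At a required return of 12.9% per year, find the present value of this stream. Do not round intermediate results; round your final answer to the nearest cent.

PV of 4-year annuity: €72,800.00 × [1 − (1+0.129)^−4] / 0.129 = 216992.20651
Perpetuity value at year 4: €10,200.00 / 0.129 = 79069.76744
PV of perpetuity: 79069.76744 / (1+0.129)^4 = 48667.01323
Total PV = 216992.20651 + 48667.01323 = 265659.21974

€265659.22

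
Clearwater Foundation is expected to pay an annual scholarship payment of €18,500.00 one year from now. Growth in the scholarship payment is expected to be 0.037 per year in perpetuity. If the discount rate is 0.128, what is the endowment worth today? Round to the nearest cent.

Growing perpetuity: P = D₁ / (r − g) = €18,500.0000 / (0.128 − 0.037) = €203,296.70

€203296.70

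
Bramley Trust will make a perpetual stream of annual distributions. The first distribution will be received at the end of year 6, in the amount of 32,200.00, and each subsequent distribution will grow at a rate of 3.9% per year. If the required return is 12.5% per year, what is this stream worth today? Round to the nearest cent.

Value at end of year 5: C₁ / (r − g) = 32,200.00 / (0.125 − 0.039) = 374,418.6047
Discount to today: PV = 374,418.6047 / (1 + 0.125)^5 = 374,418.6047 / 1.802032 = 207,775.73

207775.73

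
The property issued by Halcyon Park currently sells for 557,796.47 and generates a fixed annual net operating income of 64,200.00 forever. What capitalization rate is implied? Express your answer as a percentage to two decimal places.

11.51%

P = C/r ⇒ r = C/P = 64,200.00/557,796.47 = 0.115096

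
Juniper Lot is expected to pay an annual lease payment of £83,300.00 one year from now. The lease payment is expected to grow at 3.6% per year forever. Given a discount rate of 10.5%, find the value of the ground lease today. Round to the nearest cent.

£1207246.38

Growing perpetuity: P = D₁ / (r − g) = £83,300.0000 / (0.105 − 0.036) = £1,207,246.38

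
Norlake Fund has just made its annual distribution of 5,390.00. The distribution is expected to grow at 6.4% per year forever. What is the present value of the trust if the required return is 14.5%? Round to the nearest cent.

D₁ = D₀ × (1 + g) = 5,390.00 × 1.064 = 5,734.9600
Growing perpetuity: P = D₁ / (r − g) = 5,734.9600 / (0.145 − 0.064) = 70,801.98

70801.98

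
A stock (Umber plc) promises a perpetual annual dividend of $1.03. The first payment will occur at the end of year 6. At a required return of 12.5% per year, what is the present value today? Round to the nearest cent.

Value at end of year 5: C / r = $1.03 / 0.125 = $8.2400
Discount to today: PV = $8.2400 / (1 + 0.125)^5 = $8.2400 / 1.802032 = $4.57

$4.57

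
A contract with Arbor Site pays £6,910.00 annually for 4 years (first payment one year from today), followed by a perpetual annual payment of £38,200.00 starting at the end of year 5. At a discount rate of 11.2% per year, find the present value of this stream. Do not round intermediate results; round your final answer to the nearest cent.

£244408.98

PV of 4-year annuity: £6,910.00 × [1 − (1+0.112)^−4] / 0.112 = 21346.67602
Perpetuity value at year 4: £38,200.00 / 0.112 = 341071.42857
PV of perpetuity: 341071.42857 / (1+0.112)^4 = 223062.30788
Total PV = 21346.67602 + 223062.30788 = 244408.98390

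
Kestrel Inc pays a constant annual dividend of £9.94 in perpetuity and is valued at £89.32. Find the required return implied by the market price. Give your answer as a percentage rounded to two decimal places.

11.13%

P = C/r ⇒ r = C/P = £9.94/£89.32 = 0.111285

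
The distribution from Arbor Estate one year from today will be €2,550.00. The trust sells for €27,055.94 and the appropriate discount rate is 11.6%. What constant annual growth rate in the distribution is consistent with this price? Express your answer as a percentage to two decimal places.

P = D₁/(r−g) ⇒ g = r − D₁/P = 0.116 − €2,550.00/€27,055.94 = 0.021751

2.18%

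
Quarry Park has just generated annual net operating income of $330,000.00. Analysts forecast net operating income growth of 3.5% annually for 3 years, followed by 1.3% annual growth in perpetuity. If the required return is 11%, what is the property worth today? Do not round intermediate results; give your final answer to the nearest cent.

D_1 = 341550.00000
D_2 = 353504.25000
D_3 = 365876.89875
Terminal value at year 3: TV = D_3×(1+g_2)/(r−g_2) = 370633.29843/0.097 = 3820961.83952
P_0 = D_1/(1+r)^1 + D_2/(1+r)^2 + D_3/(1+r)^3 + TV/(1+r)^3
    = 307702.70270 + 286911.97955 + 267526.03498 + 2793854.36534 = 3655995.08257

$3655995.08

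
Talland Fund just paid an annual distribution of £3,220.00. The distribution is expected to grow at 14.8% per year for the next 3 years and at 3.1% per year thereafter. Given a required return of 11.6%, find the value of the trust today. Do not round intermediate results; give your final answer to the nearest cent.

£52738.32

D_1 = 3696.56000
D_2 = 4243.65088
D_3 = 4871.71121
Terminal value at year 3: TV = D_3×(1+g_2)/(r−g_2) = 5022.73426/0.085 = 59090.99127
P_0 = D_1/(1+r)^1 + D_2/(1+r)^2 + D_3/(1+r)^3 + TV/(1+r)^3
    = 3312.32975 + 3407.30695 + 3505.00750 + 42513.67925 = 52738.32345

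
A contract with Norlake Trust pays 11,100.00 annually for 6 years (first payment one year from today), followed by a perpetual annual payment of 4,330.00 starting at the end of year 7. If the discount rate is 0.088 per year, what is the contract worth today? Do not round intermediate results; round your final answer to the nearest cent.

79756.16

PV of 6-year annuity: 11,100.00 × [1 − (1+0.088)^−6] / 0.088 = 50092.01672
Perpetuity value at year 6: 4,330.00 / 0.088 = 49204.54545
PV of perpetuity: 49204.54545 / (1+0.088)^6 = 29664.14614
Total PV = 50092.01672 + 29664.14614 = 79756.16286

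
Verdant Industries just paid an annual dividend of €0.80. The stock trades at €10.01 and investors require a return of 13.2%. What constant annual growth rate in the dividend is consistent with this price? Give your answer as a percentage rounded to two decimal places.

4.82%

P = D₀(1+g)/(r−g) ⇒ P(r−g) = D₀(1+g) ⇒ g(P+D₀) = P·r − D₀
g = (P·r − D₀)/(P + D₀) = (€10.01×0.132 − €0.80) / (€10.01 + €0.80) = 0.048226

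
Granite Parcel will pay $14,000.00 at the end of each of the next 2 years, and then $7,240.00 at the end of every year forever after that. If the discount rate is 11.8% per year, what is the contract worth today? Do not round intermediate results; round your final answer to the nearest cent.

$72810.77

PV of 2-year annuity: $14,000.00 × [1 − (1+0.118)^−2] / 0.118 = 23723.04236
Perpetuity value at year 2: $7,240.00 / 0.118 = 61355.93220
PV of perpetuity: 61355.93220 / (1+0.118)^2 = 49087.73030
Total PV = 23723.04236 + 49087.73030 = 72810.77266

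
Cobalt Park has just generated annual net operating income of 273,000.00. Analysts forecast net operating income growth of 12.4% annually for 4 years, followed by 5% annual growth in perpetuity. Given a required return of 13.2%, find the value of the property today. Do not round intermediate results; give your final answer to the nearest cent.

4470797.64

D_1 = 306852.00000
D_2 = 344901.64800
D_3 = 387669.45235
D_4 = 435740.46444
Terminal value at year 4: TV = D_4×(1+g_2)/(r−g_2) = 457527.48767/0.082 = 5579603.50812
P_0 = D_1/(1+r)^1 + D_2/(1+r)^2 + D_3/(1+r)^3 + D_4/(1+r)^4 + TV/(1+r)^4
    = 271070.67138 + 269154.97759 + 267252.82227 + 265364.10974 + 3397955.06379 = 4470797.64477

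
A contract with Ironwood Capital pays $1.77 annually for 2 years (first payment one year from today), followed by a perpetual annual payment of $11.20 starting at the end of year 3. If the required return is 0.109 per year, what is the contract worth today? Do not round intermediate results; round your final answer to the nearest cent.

$86.58

PV of 2-year annuity: $1.77 × [1 − (1+0.109)^−2] / 0.109 = 3.03520
Perpetuity value at year 2: $11.20 / 0.109 = 102.75229
PV of perpetuity: 102.75229 / (1+0.109)^2 = 83.54653
Total PV = 3.03520 + 83.54653 = 86.58173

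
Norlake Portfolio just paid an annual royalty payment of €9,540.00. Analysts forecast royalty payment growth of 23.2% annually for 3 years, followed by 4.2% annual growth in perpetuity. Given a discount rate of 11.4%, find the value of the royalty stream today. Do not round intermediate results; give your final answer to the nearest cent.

D_1 = 11753.28000
D_2 = 14480.04096
D_3 = 17839.41046
Terminal value at year 3: TV = D_3×(1+g_2)/(r−g_2) = 18588.66570/0.072 = 258175.91253
P_0 = D_1/(1+r)^1 + D_2/(1+r)^2 + D_3/(1+r)^3 + TV/(1+r)^3
    = 10550.52065 + 11668.08028 + 12904.01697 + 186749.80122 = 221872.41912

€221872.42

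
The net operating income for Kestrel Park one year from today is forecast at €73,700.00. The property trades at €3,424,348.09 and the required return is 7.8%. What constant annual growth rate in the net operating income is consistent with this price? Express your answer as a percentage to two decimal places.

P = D₁/(r−g) ⇒ g = r − D₁/P = 0.078 − €73,700.00/€3,424,348.09 = 0.056478

5.65%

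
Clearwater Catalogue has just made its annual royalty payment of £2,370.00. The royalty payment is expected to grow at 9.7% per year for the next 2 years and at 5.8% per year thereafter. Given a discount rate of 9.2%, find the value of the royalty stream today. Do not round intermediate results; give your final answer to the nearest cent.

D_1 = 2599.89000
D_2 = 2852.07933
Terminal value at year 2: TV = D_2×(1+g_2)/(r−g_2) = 3017.49993/0.034 = 88749.99797
P_0 = D_1/(1+r)^1 + D_2/(1+r)^2 + TV/(1+r)^2
    = 2380.85165 + 2391.75298 + 74425.72520 = 79198.32983

£79198.33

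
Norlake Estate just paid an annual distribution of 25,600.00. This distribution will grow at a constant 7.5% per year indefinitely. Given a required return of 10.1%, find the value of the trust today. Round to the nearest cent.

1058461.54

D₁ = D₀ × (1 + g) = 25,600.00 × 1.075 = 27,520.0000
Growing perpetuity: P = D₁ / (r − g) = 27,520.0000 / (0.101 − 0.075) = 1,058,461.54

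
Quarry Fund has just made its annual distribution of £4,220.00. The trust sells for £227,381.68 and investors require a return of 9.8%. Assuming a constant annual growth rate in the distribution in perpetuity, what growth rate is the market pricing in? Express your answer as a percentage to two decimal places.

P = D₀(1+g)/(r−g) ⇒ P(r−g) = D₀(1+g) ⇒ g(P+D₀) = P·r − D₀
g = (P·r − D₀)/(P + D₀) = (£227,381.68×0.098 − £4,220.00) / (£227,381.68 + £4,220.00) = 0.077993

7.80%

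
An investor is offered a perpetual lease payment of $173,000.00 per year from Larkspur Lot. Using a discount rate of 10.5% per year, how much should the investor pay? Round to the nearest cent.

$1647619.05

Level perpetuity: PV = C / r = $173,000.00 / 0.105 = $1,647,619.05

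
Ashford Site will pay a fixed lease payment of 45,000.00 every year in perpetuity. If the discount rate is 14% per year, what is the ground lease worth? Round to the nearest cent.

Level perpetuity: PV = C / r = 45,000.00 / 0.14 = 321,428.57

321428.57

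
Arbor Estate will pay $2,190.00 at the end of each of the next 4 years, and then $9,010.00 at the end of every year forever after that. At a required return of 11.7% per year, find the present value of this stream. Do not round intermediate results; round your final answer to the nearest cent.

$56162.26

PV of 4-year annuity: $2,190.00 × [1 − (1+0.117)^−4] / 0.117 = 6694.04304
Perpetuity value at year 4: $9,010.00 / 0.117 = 77008.54701
PV of perpetuity: 77008.54701 / (1+0.117)^4 = 49468.21467
Total PV = 6694.04304 + 49468.21467 = 56162.25771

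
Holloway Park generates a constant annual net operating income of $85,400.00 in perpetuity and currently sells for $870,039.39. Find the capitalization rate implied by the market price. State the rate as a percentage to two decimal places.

P = C/r ⇒ r = C/P = $85,400.00/$870,039.39 = 0.098156

9.82%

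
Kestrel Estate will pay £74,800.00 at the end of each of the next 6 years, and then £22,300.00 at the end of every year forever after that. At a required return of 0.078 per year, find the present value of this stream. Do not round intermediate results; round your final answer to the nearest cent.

PV of 6-year annuity: £74,800.00 × [1 − (1+0.078)^−6] / 0.078 = 347899.48050
Perpetuity value at year 6: £22,300.00 / 0.078 = 285897.43590
PV of perpetuity: 285897.43590 / (1+0.078)^6 = 182178.74051
Total PV = 347899.48050 + 182178.74051 = 530078.22101

£530078.22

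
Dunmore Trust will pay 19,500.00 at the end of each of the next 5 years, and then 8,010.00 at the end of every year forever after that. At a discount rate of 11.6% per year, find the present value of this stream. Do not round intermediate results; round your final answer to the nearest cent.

PV of 5-year annuity: 19,500.00 × [1 − (1+0.116)^−5] / 0.116 = 70995.30529
Perpetuity value at year 5: 8,010.00 / 0.116 = 69051.72414
PV of perpetuity: 69051.72414 / (1+0.116)^5 = 39889.03720
Total PV = 70995.30529 + 39889.03720 = 110884.34248

110884.34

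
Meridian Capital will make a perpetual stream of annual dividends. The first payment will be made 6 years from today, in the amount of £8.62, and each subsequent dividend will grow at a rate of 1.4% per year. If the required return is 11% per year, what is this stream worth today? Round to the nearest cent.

Value at end of year 5: C₁ / (r − g) = £8.62 / (0.11 − 0.014) = £89.7917
Discount to today: PV = £89.7917 / (1 + 0.11)^5 = £89.7917 / 1.685058 = £53.29

£53.29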